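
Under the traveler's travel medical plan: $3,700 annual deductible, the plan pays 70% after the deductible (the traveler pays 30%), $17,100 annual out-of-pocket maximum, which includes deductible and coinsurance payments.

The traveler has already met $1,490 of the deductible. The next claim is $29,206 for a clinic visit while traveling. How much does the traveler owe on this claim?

$10,308.80

$1,490 of the $3,700 deductible is already met, leaving $2,210.
After the $2,210 deductible portion, $29,206 − $2,210 = $26,996 is subject to coinsurance.
Traveler's 30% share of $26,996 is $8,098.80.
Traveler responsibility before any cap: $2,210 + $8,098.80 = $10,308.80.
Cumulative spending $1,490 + $10,308.80 = $11,798.80 stays under the $17,100 maximum.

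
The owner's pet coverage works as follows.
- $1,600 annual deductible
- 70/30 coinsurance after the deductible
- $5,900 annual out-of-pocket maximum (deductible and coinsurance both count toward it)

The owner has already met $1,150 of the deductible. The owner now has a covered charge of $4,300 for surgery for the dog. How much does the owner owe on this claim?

Remaining deductible: $1,600 − $1,150 = $450.
That leaves $4,300 − $450 = $3,850 for coinsurance.
30% of $3,850 = $1,155 falls to the owner.
That puts the owner's cost at $450 + $1,155 = $1,605 before any cap.
Year-to-date out-of-pocket becomes $1,150 + $1,605 = $2,755, still under the $5,900 maximum, so no cap applies.

$1,605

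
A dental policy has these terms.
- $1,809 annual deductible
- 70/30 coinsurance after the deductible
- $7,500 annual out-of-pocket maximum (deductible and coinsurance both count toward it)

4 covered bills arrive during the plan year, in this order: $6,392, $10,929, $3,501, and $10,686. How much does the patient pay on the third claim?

Claim 1 ($6,392): deductible takes $1,809, $4,583 remains; coinsurance $4,583 × 30% = $1,374.90. Patient owes $3,183.90 (running OOP $3,183.90).
Claim 2 ($10,929): 30% coinsurance on $10,929 = $3,278.70. Patient pays $3,278.70; OOP now $6,462.60.
Claim 3 ($3,501): 30% coinsurance on $3,501 = $1,050.30. OOP would hit $7,512.90 > $7,500, so the cap limits the patient to $7,500 − $6,462.60 = $1,037.40.

$1,037.40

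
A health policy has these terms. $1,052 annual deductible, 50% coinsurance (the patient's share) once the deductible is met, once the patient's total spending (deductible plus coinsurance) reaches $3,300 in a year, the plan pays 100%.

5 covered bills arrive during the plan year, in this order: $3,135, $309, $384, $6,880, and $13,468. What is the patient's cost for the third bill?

Claim 1 ($3,135): $1,052 to deductible, leaving $2,083; 50% of $2,083 = $1,041.50. Patient pays $2,093.50; OOP now $2,093.50.
Claim 2 ($309): deductible met; 50% of $309 = $154.50. Patient pays $154.50; OOP now $2,248.
Claim 3 ($384): deductible already satisfied, so patient's share is 50% × $384 = $192. Patient owes $192 (running OOP $2,440).

$192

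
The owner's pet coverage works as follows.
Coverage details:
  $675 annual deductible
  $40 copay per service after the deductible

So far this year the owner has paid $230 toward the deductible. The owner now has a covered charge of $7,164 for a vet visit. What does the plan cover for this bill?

$6,679

Deductible still to meet: $675 − $230 = $445.
That leaves $7,164 − $445 = $6,719 for the copay.
Copay on this service: $40.
So the owner owes $445 + $40 = $485.
The insurer covers the remainder: $7,164 − $485 = $6,679.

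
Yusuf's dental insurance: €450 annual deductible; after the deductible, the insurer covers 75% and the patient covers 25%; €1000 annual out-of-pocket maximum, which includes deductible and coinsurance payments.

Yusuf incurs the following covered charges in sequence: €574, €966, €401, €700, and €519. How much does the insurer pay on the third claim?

#1 (€574): €450 finishes the deductible; €124 goes to coinsurance; 25% of €124 = €31. Patient pays €481; OOP now €481. Plan pays €574 − €481 = €93.
#2 (€966): 25% coinsurance on €966 = €241.50. Patient pays €241.50; OOP now €722.50. Plan pays €966 − €241.50 = €724.50.
#3 (€401): 25% coinsurance on €401 = €100.25. Cost to patient: €100.25. OOP to date €822.75. Insurer: €401 − €100.25 = €300.75.

€300.75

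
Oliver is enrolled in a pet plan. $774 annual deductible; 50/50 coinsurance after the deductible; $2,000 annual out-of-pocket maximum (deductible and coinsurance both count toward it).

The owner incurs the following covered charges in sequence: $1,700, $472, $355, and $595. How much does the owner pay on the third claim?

Claim 1 ($1,700): deductible takes $774, $926 remains; coinsurance $926 × 50% = $463. Owner owes $1,237 (running OOP $1,237).
Claim 2 ($472): deductible already satisfied, so owner's share is 50% × $472 = $236. Owner pays $236; OOP now $1,473.
Claim 3 ($355): 50% coinsurance on $355 = $177.50. Cost to owner: $177.50. OOP to date $1,650.50.

$177.50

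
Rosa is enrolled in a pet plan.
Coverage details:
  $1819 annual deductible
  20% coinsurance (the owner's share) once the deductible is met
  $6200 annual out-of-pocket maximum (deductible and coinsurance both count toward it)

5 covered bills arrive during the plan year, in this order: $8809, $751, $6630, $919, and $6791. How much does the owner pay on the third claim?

Bill 1, $8809: deductible takes $1819, $6990 remains; owner's 20% is $1398. Cost to owner: $3217. OOP to date $3217.
Bill 2, $751: deductible met; 20% of $751 = $150.20. Cost to owner: $150.20. OOP to date $3367.20.
Bill 3, $6630: deductible met; 20% of $6630 = $1326. Owner pays $1326; OOP now $4693.20.

$1326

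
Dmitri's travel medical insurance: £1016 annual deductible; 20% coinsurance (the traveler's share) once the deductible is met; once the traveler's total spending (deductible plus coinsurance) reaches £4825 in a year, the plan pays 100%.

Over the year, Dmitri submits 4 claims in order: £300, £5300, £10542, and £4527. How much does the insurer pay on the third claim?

£8433.60

Bill 1, £300: entire amount goes to the deductible. Cost to traveler: £300. OOP to date £300. Plan pays £300 − £300 = £0.
Bill 2, £5300: deductible takes £716, £4584 remains; traveler's 20% is £916.80. Traveler owes £1632.80 (running OOP £1932.80). Plan pays £5300 − £1632.80 = £3667.20.
Bill 3, £10542: deductible already satisfied, so traveler's share is 20% × £10542 = £2108.40. Traveler owes £2108.40 (running OOP £4041.20). Plan pays £10542 − £2108.40 = £8433.60.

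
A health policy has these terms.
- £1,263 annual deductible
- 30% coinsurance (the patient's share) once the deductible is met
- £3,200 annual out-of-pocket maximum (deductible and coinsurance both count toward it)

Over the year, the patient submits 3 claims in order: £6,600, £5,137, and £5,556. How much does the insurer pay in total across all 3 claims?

£14,093

Bill 1, £6,600: deductible takes £1,263, £5,337 remains; patient's 30% is £1,601.10. Patient owes £2,864.10 (running OOP £2,864.10). Plan pays £6,600 − £2,864.10 = £3,735.90.
Bill 2, £5,137: deductible already satisfied, so patient's share is 30% × £5,137 = £1,541.10. Adding that to £2,864.10 gives £4,405.20, past the £3,200 cap; patient pays only £3,200 − £2,864.10 = £335.90. Insurer: £5,137 − £335.90 = £4,801.10.
Bill 3, £5,556: 30% coinsurance on £5,556 = £1,666.80. That would push OOP to £4,866.80, over the £3,200 cap, so patient pays £3,200 − £3,200 = £0. Insurer: £5,556 − £0 = £5,556.
Insurer total: £3,735.90 + £4,801.10 + £5,556 = £14,093.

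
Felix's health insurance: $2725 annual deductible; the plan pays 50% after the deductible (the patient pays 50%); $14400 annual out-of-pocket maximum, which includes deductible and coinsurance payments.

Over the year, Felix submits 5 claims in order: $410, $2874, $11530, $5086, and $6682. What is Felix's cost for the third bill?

$5765

Bill 1, $410: entire amount goes to the deductible. Cost to patient: $410. OOP to date $410.
Bill 2, $2874: deductible takes $2315, $559 remains; coinsurance $559 × 50% = $279.50. Cost to patient: $2594.50. OOP to date $3004.50.
Bill 3, $11530: 50% coinsurance on $11530 = $5765. Cost to patient: $5765. OOP to date $8769.50.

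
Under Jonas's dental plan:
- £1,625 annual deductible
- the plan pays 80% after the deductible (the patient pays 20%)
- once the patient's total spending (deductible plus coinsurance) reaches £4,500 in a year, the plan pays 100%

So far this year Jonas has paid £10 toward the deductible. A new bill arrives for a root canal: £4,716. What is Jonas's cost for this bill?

£2,235.20

£10 of the £1,625 deductible is already met, leaving £1,615.
The remaining £3,101 (= £4,716 − £1,615) moves to coinsurance.
Coinsurance: £3,101 × 20% = £620.20.
Patient responsibility before any cap: £1,615 + £620.20 = £2,235.20.
Cumulative spending £10 + £2,235.20 = £2,245.20 stays under the £4,500 maximum.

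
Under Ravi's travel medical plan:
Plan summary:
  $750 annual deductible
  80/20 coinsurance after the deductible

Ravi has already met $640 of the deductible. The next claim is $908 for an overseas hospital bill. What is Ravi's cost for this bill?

Remaining deductible: $750 − $640 = $110.
That leaves $908 − $110 = $798 for coinsurance.
Coinsurance: $798 × 20% = $159.60.
That puts the traveler's cost at $110 + $159.60 = $269.60.

$269.60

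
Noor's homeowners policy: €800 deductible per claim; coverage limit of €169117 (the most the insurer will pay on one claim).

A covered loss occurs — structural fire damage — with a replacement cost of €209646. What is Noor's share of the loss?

Subtract the deductible: €209646 − €800 = €208846.
€208846 exceeds the €169117 limit, so the insurer pays the limit: €169117.
Out of pocket: €209646 − €169117 = €40529.

€40529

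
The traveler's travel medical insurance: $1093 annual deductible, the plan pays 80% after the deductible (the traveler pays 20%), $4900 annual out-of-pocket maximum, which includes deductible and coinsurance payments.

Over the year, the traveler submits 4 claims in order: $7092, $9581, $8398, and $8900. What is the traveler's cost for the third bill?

$691

Claim 1 — $7092: $1093 finishes the deductible; $5999 goes to coinsurance; coinsurance $5999 × 20% = $1199.80. Traveler owes $2292.80 (running OOP $2292.80).
Claim 2 — $9581: deductible already satisfied, so traveler's share is 20% × $9581 = $1916.20. Cost to traveler: $1916.20. OOP to date $4209.
Claim 3 — $8398: deductible met; 20% of $8398 = $1679.60. Adding that to $4209 gives $5888.60, past the $4900 cap; traveler pays only $4900 − $4209 = $691.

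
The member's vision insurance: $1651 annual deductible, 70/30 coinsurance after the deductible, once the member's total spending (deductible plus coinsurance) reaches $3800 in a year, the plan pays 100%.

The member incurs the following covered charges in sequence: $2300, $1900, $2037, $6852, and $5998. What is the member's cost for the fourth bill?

Claim 1 — $2300: $1651 to deductible, leaving $649; coinsurance $649 × 30% = $194.70. Member pays $1845.70; OOP now $1845.70.
Claim 2 — $1900: 30% coinsurance on $1900 = $570. Member pays $570; OOP now $2415.70.
Claim 3 — $2037: deductible met; 30% of $2037 = $611.10. Cost to member: $611.10. OOP to date $3026.80.
Claim 4 — $6852: deductible already satisfied, so member's share is 30% × $6852 = $2055.60. Adding that to $3026.80 gives $5082.40, past the $3800 cap; member pays only $3800 − $3026.80 = $773.20.

$773.20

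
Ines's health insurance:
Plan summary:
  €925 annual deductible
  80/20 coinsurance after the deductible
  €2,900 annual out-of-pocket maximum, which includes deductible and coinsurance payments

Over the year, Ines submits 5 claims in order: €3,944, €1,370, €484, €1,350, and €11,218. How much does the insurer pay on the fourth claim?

€1,080

Bill 1, €3,944: €925 to deductible, leaving €3,019; coinsurance €3,019 × 20% = €603.80. Patient pays €1,528.80; OOP now €1,528.80. Insurer: €3,944 − €1,528.80 = €2,415.20.
Bill 2, €1,370: deductible already satisfied, so patient's share is 20% × €1,370 = €274. Patient pays €274; OOP now €1,802.80. Plan pays €1,370 − €274 = €1,096.
Bill 3, €484: 20% coinsurance on €484 = €96.80. Patient pays €96.80; OOP now €1,899.60. Insurer: €484 − €96.80 = €387.20.
Bill 4, €1,350: deductible already satisfied, so patient's share is 20% × €1,350 = €270. Patient pays €270; OOP now €2,169.60. Plan pays €1,350 − €270 = €1,080.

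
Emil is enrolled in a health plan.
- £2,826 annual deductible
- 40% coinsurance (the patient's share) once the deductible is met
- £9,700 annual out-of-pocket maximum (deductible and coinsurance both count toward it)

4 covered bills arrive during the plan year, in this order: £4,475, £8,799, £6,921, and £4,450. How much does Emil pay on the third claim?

Bill 1, £4,475: £2,826 to deductible, leaving £1,649; patient's 40% is £659.60. Cost to patient: £3,485.60. OOP to date £3,485.60.
Bill 2, £8,799: deductible already satisfied, so patient's share is 40% × £8,799 = £3,519.60. Patient owes £3,519.60 (running OOP £7,005.20).
Bill 3, £6,921: deductible met; 40% of £6,921 = £2,768.40. That would push OOP to £9,773.60, over the £9,700 cap, so patient pays £9,700 − £7,005.20 = £2,694.80.

£2,694.80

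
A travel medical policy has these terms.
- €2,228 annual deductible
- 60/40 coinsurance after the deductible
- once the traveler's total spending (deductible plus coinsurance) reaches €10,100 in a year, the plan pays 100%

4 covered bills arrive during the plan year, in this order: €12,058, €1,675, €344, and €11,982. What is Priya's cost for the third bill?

€137.60

#1 (€12,058): deductible takes €2,228, €9,830 remains; coinsurance €9,830 × 40% = €3,932. Cost to traveler: €6,160. OOP to date €6,160.
#2 (€1,675): deductible met; 40% of €1,675 = €670. Traveler owes €670 (running OOP €6,830).
#3 (€344): 40% coinsurance on €344 = €137.60. Traveler pays €137.60; OOP now €6,967.60.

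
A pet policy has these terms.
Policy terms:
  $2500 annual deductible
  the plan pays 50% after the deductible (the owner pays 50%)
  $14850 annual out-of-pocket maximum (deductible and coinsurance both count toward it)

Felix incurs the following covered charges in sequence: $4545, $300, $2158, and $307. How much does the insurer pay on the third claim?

#1 ($4545): deductible takes $2500, $2045 remains; owner's 50% is $1022.50. Cost to owner: $3522.50. OOP to date $3522.50. Plan pays $4545 − $3522.50 = $1022.50.
#2 ($300): 50% coinsurance on $300 = $150. Owner pays $150; OOP now $3672.50. Insurer: $300 − $150 = $150.
#3 ($2158): deductible met; 50% of $2158 = $1079. Cost to owner: $1079. OOP to date $4751.50. Plan pays $2158 − $1079 = $1079.

$1079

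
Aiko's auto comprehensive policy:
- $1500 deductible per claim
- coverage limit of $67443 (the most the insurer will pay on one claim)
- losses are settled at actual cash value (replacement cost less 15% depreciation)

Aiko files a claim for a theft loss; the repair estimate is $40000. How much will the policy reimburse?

$32500

At 15% depreciation, ACV = $40000 − $6000 = $34000.
After the deductible, $34000 − $1500 = $32500 remains.
$32500 ≤ $67443, so the limit doesn't bind; insurer pays $32500.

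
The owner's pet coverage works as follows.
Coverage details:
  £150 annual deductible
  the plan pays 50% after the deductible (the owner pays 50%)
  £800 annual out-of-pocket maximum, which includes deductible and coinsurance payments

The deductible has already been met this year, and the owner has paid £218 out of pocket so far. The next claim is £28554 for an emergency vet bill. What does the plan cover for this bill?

£27972

The deductible is already satisfied, so the full bill goes to coinsurance.
Coinsurance: £28554 × 50% = £14277.
Adding £14277 to the £218 already spent would give £14495, which exceeds the £800 cap; the owner pays just £800 − £218 = £582.
The plan picks up £28554 − £582 = £27972.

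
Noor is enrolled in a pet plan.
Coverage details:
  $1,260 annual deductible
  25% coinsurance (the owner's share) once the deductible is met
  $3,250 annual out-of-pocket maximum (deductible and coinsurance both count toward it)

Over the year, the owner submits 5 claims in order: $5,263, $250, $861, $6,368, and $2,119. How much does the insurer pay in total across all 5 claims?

Claim 1 — $5,263: $1,260 to deductible, leaving $4,003; owner's 25% is $1,000.75. Cost to owner: $2,260.75. OOP to date $2,260.75. Plan pays $5,263 − $2,260.75 = $3,002.25.
Claim 2 — $250: 25% coinsurance on $250 = $62.50. Owner pays $62.50; OOP now $2,323.25. Plan pays $250 − $62.50 = $187.50.
Claim 3 — $861: deductible met; 25% of $861 = $215.25. Owner owes $215.25 (running OOP $2,538.50). Plan pays $861 − $215.25 = $645.75.
Claim 4 — $6,368: 25% coinsurance on $6,368 = $1,592. That would push OOP to $4,130.50, over the $3,250 cap, so owner pays $3,250 − $2,538.50 = $711.50. Insurer: $6,368 − $711.50 = $5,656.50.
Claim 5 — $2,119: deductible met; 25% of $2,119 = $529.75. OOP would hit $3,779.75 > $3,250, so the cap limits the owner to $3,250 − $3,250 = $0. Plan pays $2,119 − $0 = $2,119.
Insurer total = bills − owner's total = $14,861 − $3,250 = $11,611.

$11,611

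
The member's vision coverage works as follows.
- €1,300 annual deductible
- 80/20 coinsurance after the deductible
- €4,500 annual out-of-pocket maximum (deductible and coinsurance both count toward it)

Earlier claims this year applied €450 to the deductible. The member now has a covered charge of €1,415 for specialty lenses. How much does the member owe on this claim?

€963

Remaining deductible: €1,300 − €450 = €850.
The remaining €565 (= €1,415 − €850) moves to coinsurance.
20% of €565 = €113 falls to the member.
That puts the member's cost at €850 + €113 = €963 before any cap.
Year-to-date out-of-pocket becomes €450 + €963 = €1,413, still under the €4,500 maximum, so no cap applies.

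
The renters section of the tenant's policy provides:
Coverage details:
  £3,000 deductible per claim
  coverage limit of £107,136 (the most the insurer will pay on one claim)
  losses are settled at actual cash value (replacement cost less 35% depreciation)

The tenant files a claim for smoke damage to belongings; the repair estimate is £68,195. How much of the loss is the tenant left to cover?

£26,868.25

At 35% depreciation, ACV = £68,195 − £23,868.25 = £44,326.75.
After the deductible, £44,326.75 − £3,000 = £41,326.75 remains.
That's under the £107,136 cap, so the insurer reimburses the full £41,326.75.
Tenant's share is the uncovered remainder: £68,195 − £41,326.75 = £26,868.25.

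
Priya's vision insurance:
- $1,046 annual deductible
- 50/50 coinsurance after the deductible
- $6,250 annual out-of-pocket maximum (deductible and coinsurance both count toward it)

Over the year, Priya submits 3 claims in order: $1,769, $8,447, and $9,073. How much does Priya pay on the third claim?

Claim 1 — $1,769: $1,046 to deductible, leaving $723; member's 50% is $361.50. Cost to member: $1,407.50. OOP to date $1,407.50.
Claim 2 — $8,447: 50% coinsurance on $8,447 = $4,223.50. Member pays $4,223.50; OOP now $5,631.
Claim 3 — $9,073: deductible met; 50% of $9,073 = $4,536.50. That would push OOP to $10,167.50, over the $6,250 cap, so member pays $6,250 − $5,631 = $619.

$619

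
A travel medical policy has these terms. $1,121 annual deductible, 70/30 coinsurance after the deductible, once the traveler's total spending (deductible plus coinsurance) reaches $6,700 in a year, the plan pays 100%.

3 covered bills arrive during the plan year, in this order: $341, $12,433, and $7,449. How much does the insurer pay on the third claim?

#1 ($341): entire amount goes to the deductible. Traveler pays $341; OOP now $341. Plan pays $341 − $341 = $0.
#2 ($12,433): deductible takes $780, $11,653 remains; traveler's 30% is $3,495.90. Traveler owes $4,275.90 (running OOP $4,616.90). Plan pays $12,433 − $4,275.90 = $8,157.10.
#3 ($7,449): deductible met; 30% of $7,449 = $2,234.70. Adding that to $4,616.90 gives $6,851.60, past the $6,700 cap; traveler pays only $6,700 − $4,616.90 = $2,083.10. Plan pays $7,449 − $2,083.10 = $5,365.90.

$5,365.90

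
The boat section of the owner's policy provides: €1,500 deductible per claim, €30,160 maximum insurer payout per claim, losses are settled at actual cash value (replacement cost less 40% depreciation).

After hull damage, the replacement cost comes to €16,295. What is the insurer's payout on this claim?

€8,277

At 40% depreciation, ACV = €16,295 − €6,518 = €9,777.
Less the €1,500 deductible: €9,777 − €1,500 = €8,277.
€8,277 is within the €30,160 limit, so the insurer pays €8,277.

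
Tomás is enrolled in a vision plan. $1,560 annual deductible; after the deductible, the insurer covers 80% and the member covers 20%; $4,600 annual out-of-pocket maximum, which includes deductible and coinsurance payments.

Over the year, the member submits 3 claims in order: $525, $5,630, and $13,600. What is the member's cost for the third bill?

Bill 1, $525: entire amount goes to the deductible. Member owes $525 (running OOP $525).
Bill 2, $5,630: $1,035 to deductible, leaving $4,595; 20% of $4,595 = $919. Cost to member: $1,954. OOP to date $2,479.
Bill 3, $13,600: 20% coinsurance on $13,600 = $2,720. OOP would hit $5,199 > $4,600, so the cap limits the member to $4,600 − $2,479 = $2,121.

$2,121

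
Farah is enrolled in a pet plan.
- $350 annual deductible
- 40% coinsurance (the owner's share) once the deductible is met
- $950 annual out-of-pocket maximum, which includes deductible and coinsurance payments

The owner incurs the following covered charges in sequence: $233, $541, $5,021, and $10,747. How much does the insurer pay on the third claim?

$4,590.60

Claim 1 ($233): entire amount goes to the deductible. Cost to owner: $233. OOP to date $233. Plan pays $233 − $233 = $0.
Claim 2 ($541): deductible takes $117, $424 remains; 40% of $424 = $169.60. Owner pays $286.60; OOP now $519.60. Plan pays $541 − $286.60 = $254.40.
Claim 3 ($5,021): deductible already satisfied, so owner's share is 40% × $5,021 = $2,008.40. OOP would hit $2,528 > $950, so the cap limits the owner to $950 − $519.60 = $430.40. Insurer: $5,021 − $430.40 = $4,590.60.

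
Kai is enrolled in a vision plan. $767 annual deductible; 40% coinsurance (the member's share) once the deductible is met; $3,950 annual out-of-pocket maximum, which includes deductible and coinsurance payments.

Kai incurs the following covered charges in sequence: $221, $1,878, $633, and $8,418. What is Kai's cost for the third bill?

Bill 1, $221: all of it applies to the deductible. Member owes $221 (running OOP $221).
Bill 2, $1,878: deductible takes $546, $1,332 remains; member's 40% is $532.80. Member pays $1,078.80; OOP now $1,299.80.
Bill 3, $633: deductible met; 40% of $633 = $253.20. Cost to member: $253.20. OOP to date $1,553.

$253.20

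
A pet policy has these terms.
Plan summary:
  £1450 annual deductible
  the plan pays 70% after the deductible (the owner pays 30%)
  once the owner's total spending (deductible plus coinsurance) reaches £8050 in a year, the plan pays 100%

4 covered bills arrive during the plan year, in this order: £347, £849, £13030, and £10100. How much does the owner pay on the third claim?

Claim 1 — £347: fully absorbed by the deductible. Owner owes £347 (running OOP £347).
Claim 2 — £849: all of it applies to the deductible. Cost to owner: £849. OOP to date £1196.
Claim 3 — £13030: £254 finishes the deductible; £12776 goes to coinsurance; coinsurance £12776 × 30% = £3832.80. Owner pays £4086.80; OOP now £5282.80.

£4086.80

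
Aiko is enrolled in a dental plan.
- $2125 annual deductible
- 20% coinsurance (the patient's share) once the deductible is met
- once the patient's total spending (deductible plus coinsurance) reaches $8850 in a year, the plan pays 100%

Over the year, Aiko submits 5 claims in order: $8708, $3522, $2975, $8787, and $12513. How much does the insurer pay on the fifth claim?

Claim 1 ($8708): deductible takes $2125, $6583 remains; 20% of $6583 = $1316.60. Cost to patient: $3441.60. OOP to date $3441.60. Insurer: $8708 − $3441.60 = $5266.40.
Claim 2 ($3522): deductible already satisfied, so patient's share is 20% × $3522 = $704.40. Patient pays $704.40; OOP now $4146. Insurer: $3522 − $704.40 = $2817.60.
Claim 3 ($2975): 20% coinsurance on $2975 = $595. Patient pays $595; OOP now $4741. Plan pays $2975 − $595 = $2380.
Claim 4 ($8787): deductible already satisfied, so patient's share is 20% × $8787 = $1757.40. Patient owes $1757.40 (running OOP $6498.40). Plan pays $8787 − $1757.40 = $7029.60.
Claim 5 ($12513): deductible already satisfied, so patient's share is 20% × $12513 = $2502.60. Adding that to $6498.40 gives $9001, past the $8850 cap; patient pays only $8850 − $6498.40 = $2351.60. Plan pays $12513 − $2351.60 = $10161.40.

$10161.40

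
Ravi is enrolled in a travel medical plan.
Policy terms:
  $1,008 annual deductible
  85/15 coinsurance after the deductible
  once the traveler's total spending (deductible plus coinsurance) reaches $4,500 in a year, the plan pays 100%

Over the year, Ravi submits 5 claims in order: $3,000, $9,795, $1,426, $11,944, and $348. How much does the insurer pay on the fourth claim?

Claim 1 ($3,000): $1,008 finishes the deductible; $1,992 goes to coinsurance; traveler's 15% is $298.80. Traveler owes $1,306.80 (running OOP $1,306.80). Insurer: $3,000 − $1,306.80 = $1,693.20.
Claim 2 ($9,795): deductible met; 15% of $9,795 = $1,469.25. Traveler owes $1,469.25 (running OOP $2,776.05). Plan pays $9,795 − $1,469.25 = $8,325.75.
Claim 3 ($1,426): deductible already satisfied, so traveler's share is 15% × $1,426 = $213.90. Cost to traveler: $213.90. OOP to date $2,989.95. Plan pays $1,426 − $213.90 = $1,212.10.
Claim 4 ($11,944): deductible already satisfied, so traveler's share is 15% × $11,944 = $1,791.60. Adding that to $2,989.95 gives $4,781.55, past the $4,500 cap; traveler pays only $4,500 − $2,989.95 = $1,510.05. Insurer: $11,944 − $1,510.05 = $10,433.95.

$10,433.95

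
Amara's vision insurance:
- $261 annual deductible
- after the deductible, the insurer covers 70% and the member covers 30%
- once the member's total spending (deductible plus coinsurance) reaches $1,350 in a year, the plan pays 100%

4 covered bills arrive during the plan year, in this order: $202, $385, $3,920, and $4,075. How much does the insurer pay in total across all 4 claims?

$7,232

Claim 1 — $202: fully absorbed by the deductible. Cost to member: $202. OOP to date $202. Plan pays $202 − $202 = $0.
Claim 2 — $385: $59 finishes the deductible; $326 goes to coinsurance; 30% of $326 = $97.80. Member pays $156.80; OOP now $358.80. Insurer: $385 − $156.80 = $228.20.
Claim 3 — $3,920: 30% coinsurance on $3,920 = $1,176. OOP would hit $1,534.80 > $1,350, so the cap limits the member to $1,350 − $358.80 = $991.20. Insurer: $3,920 − $991.20 = $2,928.80.
Claim 4 — $4,075: 30% coinsurance on $4,075 = $1,222.50. That would push OOP to $2,572.50, over the $1,350 cap, so member pays $1,350 − $1,350 = $0. Insurer: $4,075 − $0 = $4,075.
Insurer total: $0 + $228.20 + $2,928.80 + $4,075 = $7,232.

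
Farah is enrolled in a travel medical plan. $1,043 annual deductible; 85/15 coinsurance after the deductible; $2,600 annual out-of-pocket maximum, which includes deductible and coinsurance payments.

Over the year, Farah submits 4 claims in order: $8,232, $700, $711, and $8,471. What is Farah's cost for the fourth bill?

$267

Bill 1, $8,232: $1,043 finishes the deductible; $7,189 goes to coinsurance; coinsurance $7,189 × 15% = $1,078.35. Traveler pays $2,121.35; OOP now $2,121.35.
Bill 2, $700: deductible already satisfied, so traveler's share is 15% × $700 = $105. Traveler owes $105 (running OOP $2,226.35).
Bill 3, $711: 15% coinsurance on $711 = $106.65. Cost to traveler: $106.65. OOP to date $2,333.
Bill 4, $8,471: 15% coinsurance on $8,471 = $1,270.65. That would push OOP to $3,603.65, over the $2,600 cap, so traveler pays $2,600 − $2,333 = $267.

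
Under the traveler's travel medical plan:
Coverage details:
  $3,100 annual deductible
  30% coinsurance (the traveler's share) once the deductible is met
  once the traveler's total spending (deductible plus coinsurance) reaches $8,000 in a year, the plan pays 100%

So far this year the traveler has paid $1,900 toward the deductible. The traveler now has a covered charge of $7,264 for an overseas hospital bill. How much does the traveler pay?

$3,019.20

Deductible still to meet: $3,100 − $1,900 = $1,200.
After the $1,200 deductible portion, $7,264 − $1,200 = $6,064 is subject to coinsurance.
Traveler's 30% share of $6,064 is $1,819.20.
So the traveler owes $1,200 + $1,819.20 = $3,019.20 before any cap.
Year-to-date out-of-pocket becomes $1,900 + $3,019.20 = $4,919.20, still under the $8,000 maximum, so no cap applies.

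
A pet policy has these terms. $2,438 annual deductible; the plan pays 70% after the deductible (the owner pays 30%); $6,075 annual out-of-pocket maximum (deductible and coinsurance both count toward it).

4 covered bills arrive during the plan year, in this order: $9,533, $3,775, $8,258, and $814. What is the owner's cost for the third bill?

Claim 1 — $9,533: deductible takes $2,438, $7,095 remains; 30% of $7,095 = $2,128.50. Owner owes $4,566.50 (running OOP $4,566.50).
Claim 2 — $3,775: deductible met; 30% of $3,775 = $1,132.50. Cost to owner: $1,132.50. OOP to date $5,699.
Claim 3 — $8,258: 30% coinsurance on $8,258 = $2,477.40. That would push OOP to $8,176.40, over the $6,075 cap, so owner pays $6,075 − $5,699 = $376.

$376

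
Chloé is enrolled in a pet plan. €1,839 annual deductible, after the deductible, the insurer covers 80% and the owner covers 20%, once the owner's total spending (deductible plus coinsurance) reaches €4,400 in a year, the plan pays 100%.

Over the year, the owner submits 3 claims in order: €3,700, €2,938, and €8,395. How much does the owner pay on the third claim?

€1,601.20

Claim 1 — €3,700: €1,839 to deductible, leaving €1,861; 20% of €1,861 = €372.20. Cost to owner: €2,211.20. OOP to date €2,211.20.
Claim 2 — €2,938: 20% coinsurance on €2,938 = €587.60. Owner pays €587.60; OOP now €2,798.80.
Claim 3 — €8,395: deductible met; 20% of €8,395 = €1,679. Adding that to €2,798.80 gives €4,477.80, past the €4,400 cap; owner pays only €4,400 − €2,798.80 = €1,601.20.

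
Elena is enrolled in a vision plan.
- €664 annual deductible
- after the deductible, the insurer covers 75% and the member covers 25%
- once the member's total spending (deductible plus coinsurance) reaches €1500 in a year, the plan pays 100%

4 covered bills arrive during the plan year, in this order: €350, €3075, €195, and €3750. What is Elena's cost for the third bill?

Claim 1 — €350: entire amount goes to the deductible. Member pays €350; OOP now €350.
Claim 2 — €3075: €314 to deductible, leaving €2761; 25% of €2761 = €690.25. Member pays €1004.25; OOP now €1354.25.
Claim 3 — €195: deductible met; 25% of €195 = €48.75. Cost to member: €48.75. OOP to date €1403.

€48.75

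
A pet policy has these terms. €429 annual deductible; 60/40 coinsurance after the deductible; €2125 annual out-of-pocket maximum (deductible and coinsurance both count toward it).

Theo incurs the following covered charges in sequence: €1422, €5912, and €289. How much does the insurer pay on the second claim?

€4613.20

Bill 1, €1422: deductible takes €429, €993 remains; owner's 40% is €397.20. Owner pays €826.20; OOP now €826.20. Insurer: €1422 − €826.20 = €595.80.
Bill 2, €5912: deductible already satisfied, so owner's share is 40% × €5912 = €2364.80. That would push OOP to €3191, over the €2125 cap, so owner pays €2125 − €826.20 = €1298.80. Insurer: €5912 − €1298.80 = €4613.20.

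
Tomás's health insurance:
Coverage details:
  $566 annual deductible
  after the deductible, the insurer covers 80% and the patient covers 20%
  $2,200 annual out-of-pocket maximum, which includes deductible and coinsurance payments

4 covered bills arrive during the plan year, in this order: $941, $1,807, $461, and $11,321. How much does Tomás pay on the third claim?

Claim 1 ($941): deductible takes $566, $375 remains; 20% of $375 = $75. Patient pays $641; OOP now $641.
Claim 2 ($1,807): 20% coinsurance on $1,807 = $361.40. Patient pays $361.40; OOP now $1,002.40.
Claim 3 ($461): 20% coinsurance on $461 = $92.20. Cost to patient: $92.20. OOP to date $1,094.60.

$92.20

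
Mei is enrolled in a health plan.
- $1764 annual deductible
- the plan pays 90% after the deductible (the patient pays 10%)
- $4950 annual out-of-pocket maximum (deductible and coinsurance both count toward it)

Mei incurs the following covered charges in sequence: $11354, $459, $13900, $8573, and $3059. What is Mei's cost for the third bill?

Claim 1 ($11354): $1764 to deductible, leaving $9590; coinsurance $9590 × 10% = $959. Patient owes $2723 (running OOP $2723).
Claim 2 ($459): 10% coinsurance on $459 = $45.90. Patient owes $45.90 (running OOP $2768.90).
Claim 3 ($13900): deductible met; 10% of $13900 = $1390. Patient pays $1390; OOP now $4158.90.

$1390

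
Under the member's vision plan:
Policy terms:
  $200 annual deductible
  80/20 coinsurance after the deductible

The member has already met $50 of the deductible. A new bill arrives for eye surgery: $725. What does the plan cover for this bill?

Remaining deductible: $200 − $50 = $150.
The remaining $575 (= $725 − $150) moves to coinsurance.
Coinsurance: $575 × 20% = $115.
So the member owes $150 + $115 = $265.
The insurer covers the remainder: $725 − $265 = $460.

$460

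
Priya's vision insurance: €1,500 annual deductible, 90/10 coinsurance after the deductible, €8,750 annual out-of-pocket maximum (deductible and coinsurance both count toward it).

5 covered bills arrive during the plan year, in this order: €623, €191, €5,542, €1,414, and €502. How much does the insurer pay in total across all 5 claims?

€6,094.80

Bill 1, €623: entire amount goes to the deductible. Member owes €623 (running OOP €623). Insurer: €623 − €623 = €0.
Bill 2, €191: entire amount goes to the deductible. Member pays €191; OOP now €814. Plan pays €191 − €191 = €0.
Bill 3, €5,542: €686 to deductible, leaving €4,856; 10% of €4,856 = €485.60. Member owes €1,171.60 (running OOP €1,985.60). Plan pays €5,542 − €1,171.60 = €4,370.40.
Bill 4, €1,414: 10% coinsurance on €1,414 = €141.40. Cost to member: €141.40. OOP to date €2,127. Plan pays €1,414 − €141.40 = €1,272.60.
Bill 5, €502: deductible already satisfied, so member's share is 10% × €502 = €50.20. Member pays €50.20; OOP now €2,177.20. Plan pays €502 − €50.20 = €451.80.
Insurer total: €0 + €0 + €4,370.40 + €1,272.60 + €451.80 = €6,094.80.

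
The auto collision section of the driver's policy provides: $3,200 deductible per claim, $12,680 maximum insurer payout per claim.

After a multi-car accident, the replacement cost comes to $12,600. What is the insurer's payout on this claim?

Less the $3,200 deductible: $12,600 − $3,200 = $9,400.
$9,400 is within the $12,680 limit, so the insurer pays $9,400.

$9,400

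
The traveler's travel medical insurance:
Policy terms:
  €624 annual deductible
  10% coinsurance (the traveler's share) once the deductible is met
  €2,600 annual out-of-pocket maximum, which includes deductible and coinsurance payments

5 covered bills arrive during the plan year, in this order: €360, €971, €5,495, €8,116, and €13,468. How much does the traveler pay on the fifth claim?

€544.20

Claim 1 — €360: fully absorbed by the deductible. Cost to traveler: €360. OOP to date €360.
Claim 2 — €971: €264 to deductible, leaving €707; traveler's 10% is €70.70. Traveler pays €334.70; OOP now €694.70.
Claim 3 — €5,495: 10% coinsurance on €5,495 = €549.50. Cost to traveler: €549.50. OOP to date €1,244.20.
Claim 4 — €8,116: deductible met; 10% of €8,116 = €811.60. Traveler pays €811.60; OOP now €2,055.80.
Claim 5 — €13,468: deductible already satisfied, so traveler's share is 10% × €13,468 = €1,346.80. That would push OOP to €3,402.60, over the €2,600 cap, so traveler pays €2,600 − €2,055.80 = €544.20.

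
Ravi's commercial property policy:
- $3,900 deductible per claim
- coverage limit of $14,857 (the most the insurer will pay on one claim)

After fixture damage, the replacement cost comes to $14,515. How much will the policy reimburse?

$10,615

Subtract the deductible: $14,515 − $3,900 = $10,615.
$10,615 is within the $14,857 limit, so the insurer pays $10,615.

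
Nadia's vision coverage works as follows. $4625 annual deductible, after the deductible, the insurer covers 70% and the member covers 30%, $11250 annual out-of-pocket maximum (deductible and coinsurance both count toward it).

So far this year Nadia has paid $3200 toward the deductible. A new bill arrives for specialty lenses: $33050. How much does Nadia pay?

$8050

$3200 of the $4625 deductible is already met, leaving $1425.
The remaining $31625 (= $33050 − $1425) moves to coinsurance.
30% of $31625 = $9487.50 falls to the member.
Member responsibility before any cap: $1425 + $9487.50 = $10912.50.
Adding $10912.50 to the $3200 already spent would give $14112.50, which exceeds the $11250 cap; the member pays just $11250 − $3200 = $8050.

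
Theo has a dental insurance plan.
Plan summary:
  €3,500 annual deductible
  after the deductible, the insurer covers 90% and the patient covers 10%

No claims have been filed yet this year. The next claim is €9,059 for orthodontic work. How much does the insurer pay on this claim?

Nothing has been paid toward the €3,500 deductible, so the first €3,500 of this charge is applied there.
The remaining €5,559 (= €9,059 − €3,500) moves to coinsurance.
Patient's 10% share of €5,559 is €555.90.
So the patient owes €3,500 + €555.90 = €4,055.90.
The plan picks up €9,059 − €4,055.90 = €5,003.10.

€5,003.10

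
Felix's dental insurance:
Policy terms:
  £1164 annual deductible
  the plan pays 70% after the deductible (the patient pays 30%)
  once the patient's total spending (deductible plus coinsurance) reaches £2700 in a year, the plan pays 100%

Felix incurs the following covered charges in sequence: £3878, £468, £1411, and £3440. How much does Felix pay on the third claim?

£423.30

Bill 1, £3878: £1164 finishes the deductible; £2714 goes to coinsurance; coinsurance £2714 × 30% = £814.20. Patient pays £1978.20; OOP now £1978.20.
Bill 2, £468: 30% coinsurance on £468 = £140.40. Patient pays £140.40; OOP now £2118.60.
Bill 3, £1411: deductible already satisfied, so patient's share is 30% × £1411 = £423.30. Patient owes £423.30 (running OOP £2541.90).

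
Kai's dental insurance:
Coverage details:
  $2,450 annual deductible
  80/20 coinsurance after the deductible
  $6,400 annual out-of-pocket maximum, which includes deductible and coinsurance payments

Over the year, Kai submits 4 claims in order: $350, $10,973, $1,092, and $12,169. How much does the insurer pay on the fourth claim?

Bill 1, $350: all of it applies to the deductible. Cost to patient: $350. OOP to date $350. Insurer: $350 − $350 = $0.
Bill 2, $10,973: deductible takes $2,100, $8,873 remains; coinsurance $8,873 × 20% = $1,774.60. Cost to patient: $3,874.60. OOP to date $4,224.60. Insurer: $10,973 − $3,874.60 = $7,098.40.
Bill 3, $1,092: deductible met; 20% of $1,092 = $218.40. Patient owes $218.40 (running OOP $4,443). Insurer: $1,092 − $218.40 = $873.60.
Bill 4, $12,169: deductible met; 20% of $12,169 = $2,433.80. Adding that to $4,443 gives $6,876.80, past the $6,400 cap; patient pays only $6,400 − $4,443 = $1,957. Insurer: $12,169 − $1,957 = $10,212.

$10,212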